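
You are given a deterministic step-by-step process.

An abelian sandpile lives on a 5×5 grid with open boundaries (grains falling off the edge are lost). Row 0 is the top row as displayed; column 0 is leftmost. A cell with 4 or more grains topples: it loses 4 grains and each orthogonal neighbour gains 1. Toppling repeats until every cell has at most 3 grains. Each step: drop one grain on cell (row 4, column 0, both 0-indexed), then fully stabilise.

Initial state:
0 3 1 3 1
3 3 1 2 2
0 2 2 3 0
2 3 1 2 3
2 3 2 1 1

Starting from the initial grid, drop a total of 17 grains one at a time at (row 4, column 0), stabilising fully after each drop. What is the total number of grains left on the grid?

0) 0 3 1 3 1
3 3 1 2 2
0 2 2 3 0
2 3 1 2 3
2 3 2 1 1
1) 0 3 1 3 1
3 3 1 2 2
0 2 2 3 0
2 3 1 2 3
3 3 2 1 1
2) 0 3 1 3 1
3 3 1 2 2
1 3 2 3 0
0 1 2 2 3
2 1 3 1 1
3) 0 3 1 3 1
3 3 1 2 2
1 3 2 3 0
0 1 2 2 3
3 1 3 1 1
4) 0 3 1 3 1
3 3 1 2 2
1 3 2 3 0
1 1 2 2 3
0 2 3 1 1
5) 0 3 1 3 1
3 3 1 2 2
1 3 2 3 0
1 1 2 2 3
1 2 3 1 1
6) 0 3 1 3 1
3 3 1 2 2
1 3 2 3 0
1 1 2 2 3
2 2 3 1 1
7) 0 3 1 3 1
3 3 1 2 2
1 3 2 3 0
1 1 2 2 3
3 2 3 1 1
8) 0 3 1 3 1
3 3 1 2 2
1 3 2 3 0
2 1 2 2 3
0 3 3 1 1
9) 0 3 1 3 1
3 3 1 2 2
1 3 2 3 0
2 1 2 2 3
1 3 3 1 1
10) 0 3 1 3 1
3 3 1 2 2
1 3 2 3 0
2 1 2 2 3
2 3 3 1 1
11) 0 3 1 3 1
3 3 1 2 2
1 3 2 3 0
2 1 2 2 3
3 3 3 1 1
12) 0 3 1 3 1
3 3 1 2 2
1 3 2 3 0
3 2 3 2 3
1 1 0 2 1
13) 0 3 1 3 1
3 3 1 2 2
1 3 2 3 0
3 2 3 2 3
2 1 0 2 1
14) 0 3 1 3 1
3 3 1 2 2
1 3 2 3 0
3 2 3 2 3
3 1 0 2 1
15) 0 3 1 3 1
3 3 1 2 2
2 3 2 3 0
0 3 3 2 3
1 2 0 2 1
16) 0 3 1 3 1
3 3 1 2 2
2 3 2 3 0
0 3 3 2 3
2 2 0 2 1
17) 0 3 1 3 1
3 3 1 2 2
2 3 2 3 0
0 3 3 2 3
3 2 0 2 1

48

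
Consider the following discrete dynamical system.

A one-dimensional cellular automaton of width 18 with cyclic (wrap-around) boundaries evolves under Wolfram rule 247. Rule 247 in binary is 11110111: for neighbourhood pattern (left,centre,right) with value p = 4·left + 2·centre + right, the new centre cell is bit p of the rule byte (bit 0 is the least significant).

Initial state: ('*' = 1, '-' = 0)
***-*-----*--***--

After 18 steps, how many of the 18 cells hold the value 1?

16

0) ***-*-----*--***--
1) -************-****
2) *-************-***
3) **-************-**
4) ***-************-*
5) ****-************-
6) -****-************
7) *-****-***********
8) **-****-**********
9) ***-****-*********
10) ****-****-********
11) *****-****-*******
12) ******-****-******
13) *******-****-*****
14) ********-****-****
15) *********-****-***
16) **********-****-**
17) ***********-****-*
18) ************-****-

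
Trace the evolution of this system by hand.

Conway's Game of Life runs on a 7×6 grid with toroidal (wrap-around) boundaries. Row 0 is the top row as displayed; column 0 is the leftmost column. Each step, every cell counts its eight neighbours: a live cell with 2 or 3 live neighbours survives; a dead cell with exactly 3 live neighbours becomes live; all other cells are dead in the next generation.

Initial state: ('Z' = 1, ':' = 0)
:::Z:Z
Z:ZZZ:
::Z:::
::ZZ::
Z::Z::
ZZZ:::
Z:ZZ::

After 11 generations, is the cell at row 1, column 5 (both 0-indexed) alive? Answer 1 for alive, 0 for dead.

1

[0] :::Z:Z
Z:ZZZ:
::Z:::
::ZZ::
Z::Z::
ZZZ:::
Z:ZZ::
[1] Z::::Z
:ZZ:ZZ
::::Z:
:ZZZ::
Z::Z::
Z::::Z
Z::ZZZ
[2] ::Z:::
:Z:ZZ:
Z:::ZZ
:ZZZZ:
Z::ZZZ
:Z:Z::
:Z::::
[3] :ZZZ::
ZZZZZ:
Z:::::
:ZZ:::
Z::::Z
:Z:Z:Z
:Z::::
[4] ::::Z:
Z:::ZZ
Z::::Z
:Z:::Z
::::ZZ
:ZZ:ZZ
:Z:ZZ:
[5] Z:::::
Z:::Z:
:Z::::
::::::
:ZZZ::
:ZZ:::
ZZ::::
[6] Z:::::
ZZ:::Z
::::::
:Z::::
:Z:Z::
:::Z::
Z:Z:::
[7] ::::::
ZZ:::Z
:Z::::
::Z:::
::::::
:Z:Z::
:Z::::
[8] :Z::::
ZZ::::
:ZZ:::
::::::
::Z:::
::Z:::
::Z:::
[9] ZZZ:::
Z:::::
ZZZ:::
:ZZ:::
::::::
:ZZZ::
:ZZ:::
[10] Z:Z:::
:::::Z
Z:Z:::
Z:Z:::
:::Z::
:Z:Z::
::::::
[11] ::::::
Z::::Z
Z::::Z
::ZZ::
:Z:Z::
::Z:::
:ZZ:::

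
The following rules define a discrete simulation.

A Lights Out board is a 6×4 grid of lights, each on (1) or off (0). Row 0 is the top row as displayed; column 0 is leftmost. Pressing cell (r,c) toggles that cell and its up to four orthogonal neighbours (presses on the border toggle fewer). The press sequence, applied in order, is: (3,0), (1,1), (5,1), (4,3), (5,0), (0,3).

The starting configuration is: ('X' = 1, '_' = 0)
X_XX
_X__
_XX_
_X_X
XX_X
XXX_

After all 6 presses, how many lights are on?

13

step 0: X_XX
_X__
_XX_
_X_X
XX_X
XXX_
step 1: X_XX
_X__
XXX_
X__X
_X_X
XXX_
step 2: XXXX
X_X_
X_X_
X__X
_X_X
XXX_
step 3: XXXX
X_X_
X_X_
X__X
___X
____
step 4: XXXX
X_X_
X_X_
X___
__X_
___X
step 5: XXXX
X_X_
X_X_
X___
X_X_
XX_X
step 6: XX__
X_XX
X_X_
X___
X_X_
XX_X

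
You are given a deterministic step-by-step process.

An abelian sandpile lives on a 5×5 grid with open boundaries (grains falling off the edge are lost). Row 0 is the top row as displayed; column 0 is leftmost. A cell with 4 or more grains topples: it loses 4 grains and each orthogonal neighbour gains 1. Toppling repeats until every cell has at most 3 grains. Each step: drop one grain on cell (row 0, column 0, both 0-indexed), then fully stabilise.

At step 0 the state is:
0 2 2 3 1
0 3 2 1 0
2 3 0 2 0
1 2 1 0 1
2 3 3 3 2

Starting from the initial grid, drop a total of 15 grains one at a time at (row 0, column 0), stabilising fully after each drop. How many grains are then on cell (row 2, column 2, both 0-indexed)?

1

[0] 0 2 2 3 1
0 3 2 1 0
2 3 0 2 0
1 2 1 0 1
2 3 3 3 2
[1] 1 2 2 3 1
0 3 2 1 0
2 3 0 2 0
1 2 1 0 1
2 3 3 3 2
[2] 2 2 2 3 1
0 3 2 1 0
2 3 0 2 0
1 2 1 0 1
2 3 3 3 2
[3] 3 2 2 3 1
0 3 2 1 0
2 3 0 2 0
1 2 1 0 1
2 3 3 3 2
[4] 0 3 2 3 1
1 3 2 1 0
2 3 0 2 0
1 2 1 0 1
2 3 3 3 2
[5] 1 3 2 3 1
1 3 2 1 0
2 3 0 2 0
1 2 1 0 1
2 3 3 3 2
[6] 2 3 2 3 1
1 3 2 1 0
2 3 0 2 0
1 2 1 0 1
2 3 3 3 2
[7] 3 3 2 3 1
1 3 2 1 0
2 3 0 2 0
1 2 1 0 1
2 3 3 3 2
[8] 1 1 3 3 1
3 1 3 1 0
3 0 1 2 0
1 3 1 0 1
2 3 3 3 2
[9] 2 1 3 3 1
3 1 3 1 0
3 0 1 2 0
1 3 1 0 1
2 3 3 3 2
[10] 3 1 3 3 1
3 1 3 1 0
3 0 1 2 0
1 3 1 0 1
2 3 3 3 2
[11] 1 2 3 3 1
1 2 3 1 0
0 1 1 2 0
2 3 1 0 1
2 3 3 3 2
[12] 2 2 3 3 1
1 2 3 1 0
0 1 1 2 0
2 3 1 0 1
2 3 3 3 2
[13] 3 2 3 3 1
1 2 3 1 0
0 1 1 2 0
2 3 1 0 1
2 3 3 3 2
[14] 0 3 3 3 1
2 2 3 1 0
0 1 1 2 0
2 3 1 0 1
2 3 3 3 2
[15] 1 3 3 3 1
2 2 3 1 0
0 1 1 2 0
2 3 1 0 1
2 3 3 3 2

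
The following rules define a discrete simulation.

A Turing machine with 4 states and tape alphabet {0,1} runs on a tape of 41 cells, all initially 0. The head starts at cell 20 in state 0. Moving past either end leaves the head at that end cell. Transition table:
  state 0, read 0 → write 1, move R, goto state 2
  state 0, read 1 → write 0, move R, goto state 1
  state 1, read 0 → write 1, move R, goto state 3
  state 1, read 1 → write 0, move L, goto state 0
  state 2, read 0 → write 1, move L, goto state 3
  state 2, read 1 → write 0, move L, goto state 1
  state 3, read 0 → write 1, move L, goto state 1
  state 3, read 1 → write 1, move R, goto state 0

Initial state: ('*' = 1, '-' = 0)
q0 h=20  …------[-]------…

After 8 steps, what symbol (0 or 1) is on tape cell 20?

[0] q0 h=20  …------[-]------…
[1] q2 h=21  …-----*[-]------…
[2] q3 h=20  …------[*]*-----…
[3] q0 h=21  …-----*[*]------…
[4] q1 h=22  …----*-[-]------…
[5] q3 h=23  …---*-*[-]------…
[6] q1 h=22  …----*-[*]*-----…
[7] q0 h=21  …-----*[-]-*----…
[8] q2 h=22  …----**[-]*-----…

1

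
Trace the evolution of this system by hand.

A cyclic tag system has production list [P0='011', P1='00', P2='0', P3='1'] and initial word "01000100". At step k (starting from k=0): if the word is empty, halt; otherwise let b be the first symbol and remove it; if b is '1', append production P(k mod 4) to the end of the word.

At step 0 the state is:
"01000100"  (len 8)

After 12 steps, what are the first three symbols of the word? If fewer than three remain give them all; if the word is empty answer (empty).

(empty)

step 0: "01000100"  (len 8)
step 1: "1000100"  (len 7)
step 2: "00010000"  (len 8)
step 3: "0010000"  (len 7)
step 4: "010000"  (len 6)
step 5: "10000"  (len 5)
step 6: "000000"  (len 6)
step 7: "00000"  (len 5)
step 8: "0000"  (len 4)
step 9: "000"  (len 3)
step 10: "00"  (len 2)
step 11: "0"  (len 1)
step 12: (halted — word empty)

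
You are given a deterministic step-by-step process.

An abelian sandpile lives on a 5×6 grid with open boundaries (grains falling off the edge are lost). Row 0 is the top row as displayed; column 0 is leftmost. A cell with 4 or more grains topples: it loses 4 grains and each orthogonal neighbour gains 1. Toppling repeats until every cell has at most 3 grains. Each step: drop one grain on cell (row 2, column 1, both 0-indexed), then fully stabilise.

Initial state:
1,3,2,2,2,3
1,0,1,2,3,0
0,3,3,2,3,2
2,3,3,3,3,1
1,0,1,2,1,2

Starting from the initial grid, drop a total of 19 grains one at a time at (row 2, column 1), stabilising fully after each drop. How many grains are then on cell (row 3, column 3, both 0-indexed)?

gen 0: 1,3,2,2,2,3
1,0,1,2,3,0
0,3,3,2,3,2
2,3,3,3,3,1
1,0,1,2,1,2
gen 1: 1,3,2,3,3,3
1,1,3,0,1,1
1,2,2,2,2,3
3,1,2,2,1,2
1,1,2,3,2,2
gen 2: 1,3,2,3,3,3
1,1,3,0,1,1
1,3,2,2,2,3
3,1,2,2,1,2
1,1,2,3,2,2
gen 3: 1,3,2,3,3,3
1,2,3,0,1,1
2,0,3,2,2,3
3,2,2,2,1,2
1,1,2,3,2,2
gen 4: 1,3,2,3,3,3
1,2,3,0,1,1
2,1,3,2,2,3
3,2,2,2,1,2
1,1,2,3,2,2
gen 5: 1,3,2,3,3,3
1,2,3,0,1,1
2,2,3,2,2,3
3,2,2,2,1,2
1,1,2,3,2,2
gen 6: 1,3,2,3,3,3
1,2,3,0,1,1
2,3,3,2,2,3
3,2,2,2,1,2
1,1,2,3,2,2
gen 7: 2,1,1,1,1,0
2,1,2,2,2,2
3,2,1,3,2,3
3,3,3,2,1,2
1,1,2,3,2,2
gen 8: 2,1,1,1,1,0
2,1,2,2,2,2
3,3,1,3,2,3
3,3,3,2,1,2
1,1,2,3,2,2
gen 9: 2,1,1,1,1,0
3,2,2,2,2,2
1,2,3,3,2,3
1,2,0,3,1,2
2,2,3,3,2,2
gen 10: 2,1,1,1,1,0
3,2,2,2,2,2
1,3,3,3,2,3
1,2,0,3,1,2
2,2,3,3,2,2
gen 11: 2,1,1,1,1,0
3,3,3,3,2,2
2,1,1,1,3,3
1,3,3,1,2,2
2,3,0,1,3,2
gen 12: 2,1,1,1,1,0
3,3,3,3,2,2
2,2,1,1,3,3
1,3,3,1,2,2
2,3,0,1,3,2
gen 13: 2,1,1,1,1,0
3,3,3,3,2,2
2,3,1,1,3,3
1,3,3,1,2,2
2,3,0,1,3,2
gen 14: 3,2,2,2,1,0
1,3,2,0,3,2
1,0,1,3,3,3
3,3,1,2,2,2
3,0,2,1,3,2
gen 15: 3,2,2,2,1,0
1,3,2,0,3,2
1,1,1,3,3,3
3,3,1,2,2,2
3,0,2,1,3,2
gen 16: 3,2,2,2,1,0
1,3,2,0,3,2
1,2,1,3,3,3
3,3,1,2,2,2
3,0,2,1,3,2
gen 17: 3,2,2,2,1,0
1,3,2,0,3,2
1,3,1,3,3,3
3,3,1,2,2,2
3,0,2,1,3,2
gen 18: 3,3,2,2,1,0
2,0,3,0,3,2
3,2,2,3,3,3
1,1,2,2,2,2
0,2,2,1,3,2
gen 19: 3,3,2,2,1,0
2,0,3,0,3,2
3,3,2,3,3,3
1,1,2,2,2,2
0,2,2,1,3,2

2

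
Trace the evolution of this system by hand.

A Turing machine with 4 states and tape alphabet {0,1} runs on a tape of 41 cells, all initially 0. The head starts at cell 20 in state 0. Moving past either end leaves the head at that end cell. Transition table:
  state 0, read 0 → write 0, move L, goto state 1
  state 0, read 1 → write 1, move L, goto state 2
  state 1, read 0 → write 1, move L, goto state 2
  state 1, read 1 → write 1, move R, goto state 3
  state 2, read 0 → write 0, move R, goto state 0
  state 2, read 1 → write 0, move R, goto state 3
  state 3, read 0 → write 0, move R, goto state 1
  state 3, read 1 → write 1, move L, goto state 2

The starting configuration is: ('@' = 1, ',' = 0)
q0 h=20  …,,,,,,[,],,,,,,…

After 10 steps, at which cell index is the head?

gen 0: q0 h=20  …,,,,,,[,],,,,,,…
gen 1: q1 h=19  …,,,,,,[,],,,,,,…
gen 2: q2 h=18  …,,,,,,[,]@,,,,,…
gen 3: q0 h=19  …,,,,,,[@],,,,,,…
gen 4: q2 h=18  …,,,,,,[,]@,,,,,…
gen 5: q0 h=19  …,,,,,,[@],,,,,,…
gen 6: q2 h=18  …,,,,,,[,]@,,,,,…
gen 7: q0 h=19  …,,,,,,[@],,,,,,…
gen 8: q2 h=18  …,,,,,,[,]@,,,,,…
gen 9: q0 h=19  …,,,,,,[@],,,,,,…
gen 10: q2 h=18  …,,,,,,[,]@,,,,,…

18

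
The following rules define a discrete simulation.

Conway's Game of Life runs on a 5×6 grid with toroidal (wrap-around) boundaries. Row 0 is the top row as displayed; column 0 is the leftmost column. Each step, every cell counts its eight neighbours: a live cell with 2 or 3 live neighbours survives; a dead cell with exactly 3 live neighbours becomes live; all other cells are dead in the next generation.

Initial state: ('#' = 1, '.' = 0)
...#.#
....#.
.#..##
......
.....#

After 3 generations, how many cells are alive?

0) ...#.#
....#.
.#..##
......
.....#
1) .....#
#..#..
....##
#...##
....#.
2) ....##
#.....
...#..
#..#..
#...#.
3) #...#.
....##
......
...###
#..##.

10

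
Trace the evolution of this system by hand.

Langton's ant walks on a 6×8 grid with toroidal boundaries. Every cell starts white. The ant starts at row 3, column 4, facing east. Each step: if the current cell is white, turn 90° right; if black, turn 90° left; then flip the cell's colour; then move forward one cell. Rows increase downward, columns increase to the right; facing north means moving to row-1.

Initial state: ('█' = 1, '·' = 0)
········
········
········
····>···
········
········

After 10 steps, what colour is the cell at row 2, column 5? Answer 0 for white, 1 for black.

[0] ········
········
········
····>···
········
········
[1] ········
········
········
····█···
····v···
········
[2] ········
········
········
····█···
···<█···
········
[3] ········
········
········
···^█···
···██···
········
[4] ········
········
········
···█>···
···██···
········
[5] ········
········
····^···
···█····
···██···
········
[6] ········
········
····█>··
···█····
···██···
········
[7] ········
········
····██··
···█·v··
···██···
········
[8] ········
········
····██··
···█<█··
···██···
········
[9] ········
········
····^█··
···███··
···██···
········
[10] ········
········
···<·█··
···███··
···██···
········

1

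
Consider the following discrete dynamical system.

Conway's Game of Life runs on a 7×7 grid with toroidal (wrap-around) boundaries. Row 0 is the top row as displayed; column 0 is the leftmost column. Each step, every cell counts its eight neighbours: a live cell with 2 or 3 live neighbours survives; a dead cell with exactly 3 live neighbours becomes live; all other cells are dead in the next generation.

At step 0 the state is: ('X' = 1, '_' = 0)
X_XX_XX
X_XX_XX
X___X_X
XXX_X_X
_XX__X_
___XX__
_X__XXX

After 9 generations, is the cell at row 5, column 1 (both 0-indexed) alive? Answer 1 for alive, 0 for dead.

1

step 0: X_XX_XX
X_XX_XX
X___X_X
XXX_X_X
_XX__X_
___XX__
_X__XXX
step 1: _______
__X____
____X__
__X_X__
_____XX
XX_X__X
_X_____
step 2: _______
_______
_______
___XX__
_XXXXXX
_XX__XX
_XX____
step 3: _______
_______
_______
_______
_X____X
______X
XXX____
step 4: _X_____
_______
_______
_______
X______
__X___X
XX_____
step 5: XX_____
_______
_______
_______
_______
______X
XXX____
step 6: X_X____
_______
_______
_______
_______
XX_____
__X___X
step 7: _X_____
_______
_______
_______
_______
XX_____
__X___X
step 8: _______
_______
_______
_______
_______
XX_____
__X____
step 9: _______
_______
_______
_______
_______
_X_____
_X_____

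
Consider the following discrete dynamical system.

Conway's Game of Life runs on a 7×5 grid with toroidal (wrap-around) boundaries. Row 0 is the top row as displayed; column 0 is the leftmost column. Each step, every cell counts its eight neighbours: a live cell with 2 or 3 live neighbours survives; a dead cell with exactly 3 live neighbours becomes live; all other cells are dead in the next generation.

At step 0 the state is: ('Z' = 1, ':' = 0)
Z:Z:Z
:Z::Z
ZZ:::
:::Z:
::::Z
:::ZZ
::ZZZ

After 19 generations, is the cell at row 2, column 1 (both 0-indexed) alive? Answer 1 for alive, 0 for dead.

1

[0] Z:Z:Z
:Z::Z
ZZ:::
:::Z:
::::Z
:::ZZ
::ZZZ
[1] ::Z::
::ZZZ
ZZZ:Z
Z:::Z
::::Z
Z:Z::
:ZZ::
[2] :::::
::::Z
::Z::
:::::
:Z:ZZ
Z:ZZ:
::ZZ:
[3] :::Z:
:::::
:::::
::ZZ:
ZZ:ZZ
Z::::
:ZZZZ
[4] :::ZZ
:::::
:::::
ZZZZ:
ZZ:Z:
:::::
ZZZZZ
[5] :Z:::
:::::
:ZZ::
Z::Z:
Z::Z:
:::::
ZZZ::
[6] ZZZ::
:ZZ::
:ZZ::
Z::Z:
:::::
Z:Z:Z
ZZZ::
[7] :::Z:
:::Z:
Z::Z:
:ZZ::
ZZ:Z:
Z:ZZZ
:::::
[8] :::::
::ZZ:
:Z:ZZ
:::Z:
:::::
Z:ZZ:
::Z::
[9] ::ZZ:
::ZZZ
::::Z
::ZZZ
::ZZZ
:ZZZ:
:ZZZ:
[10] :::::
::Z:Z
Z::::
Z:Z::
Z::::
Z::::
::::Z
[11] :::Z:
:::::
Z::ZZ
Z:::Z
Z:::Z
Z:::Z
:::::
[12] :::::
:::Z:
Z::Z:
:Z:::
:Z:Z:
Z:::Z
::::Z
[13] :::::
::::Z
::Z:Z
ZZ::Z
:ZZ:Z
Z::ZZ
Z:::Z
[14] Z:::Z
:::Z:
:Z::Z
::::Z
::Z::
::Z::
Z::Z:
[15] Z::Z:
:::Z:
Z::ZZ
Z::Z:
:::Z:
:ZZZ:
ZZ:Z:
[16] ZZ:Z:
Z:ZZ:
Z:ZZ:
Z:ZZ:
:Z:Z:
ZZ:Z:
Z::Z:
[17] Z::Z:
Z::::
Z::::
Z::::
:::Z:
ZZ:Z:
:::Z:
[18] :::::
ZZ:::
ZZ::Z
::::Z
ZZZ::
:::Z:
ZZ:Z:
[19] ::Z:Z
:Z::Z
:Z::Z
::ZZZ
ZZZZZ
:::Z:
::Z:Z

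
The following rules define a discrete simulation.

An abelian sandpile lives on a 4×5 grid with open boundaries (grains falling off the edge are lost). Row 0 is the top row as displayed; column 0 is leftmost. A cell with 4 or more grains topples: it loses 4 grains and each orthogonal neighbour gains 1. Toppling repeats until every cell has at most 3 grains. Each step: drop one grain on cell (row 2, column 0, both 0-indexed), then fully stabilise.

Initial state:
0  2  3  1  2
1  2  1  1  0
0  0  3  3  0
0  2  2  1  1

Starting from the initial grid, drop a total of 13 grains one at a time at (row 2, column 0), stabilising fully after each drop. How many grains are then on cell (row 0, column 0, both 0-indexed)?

1

[0] 0  2  3  1  2
1  2  1  1  0
0  0  3  3  0
0  2  2  1  1
[1] 0  2  3  1  2
1  2  1  1  0
1  0  3  3  0
0  2  2  1  1
[2] 0  2  3  1  2
1  2  1  1  0
2  0  3  3  0
0  2  2  1  1
[3] 0  2  3  1  2
1  2  1  1  0
3  0  3  3  0
0  2  2  1  1
[4] 0  2  3  1  2
2  2  1  1  0
0  1  3  3  0
1  2  2  1  1
[5] 0  2  3  1  2
2  2  1  1  0
1  1  3  3  0
1  2  2  1  1
[6] 0  2  3  1  2
2  2  1  1  0
2  1  3  3  0
1  2  2  1  1
[7] 0  2  3  1  2
2  2  1  1  0
3  1  3  3  0
1  2  2  1  1
[8] 0  2  3  1  2
3  2  1  1  0
0  2  3  3  0
2  2  2  1  1
[9] 0  2  3  1  2
3  2  1  1  0
1  2  3  3  0
2  2  2  1  1
[10] 0  2  3  1  2
3  2  1  1  0
2  2  3  3  0
2  2  2  1  1
[11] 0  2  3  1  2
3  2  1  1  0
3  2  3  3  0
2  2  2  1  1
[12] 1  2  3  1  2
0  3  1  1  0
1  3  3  3  0
3  2  2  1  1
[13] 1  2  3  1  2
0  3  1  1  0
2  3  3  3  0
3  2  2  1  1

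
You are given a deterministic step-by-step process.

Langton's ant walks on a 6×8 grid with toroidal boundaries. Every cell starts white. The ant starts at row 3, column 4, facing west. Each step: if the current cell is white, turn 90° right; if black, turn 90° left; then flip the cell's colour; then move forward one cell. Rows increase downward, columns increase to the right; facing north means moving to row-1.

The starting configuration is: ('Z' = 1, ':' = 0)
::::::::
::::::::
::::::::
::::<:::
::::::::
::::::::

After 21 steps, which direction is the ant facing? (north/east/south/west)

t=0: ::::::::
::::::::
::::::::
::::<:::
::::::::
::::::::
t=1: ::::::::
::::::::
::::^:::
::::Z:::
::::::::
::::::::
t=2: ::::::::
::::::::
::::Z>::
::::Z:::
::::::::
::::::::
t=3: ::::::::
::::::::
::::ZZ::
::::Zv::
::::::::
::::::::
t=4: ::::::::
::::::::
::::ZZ::
::::<Z::
::::::::
::::::::
t=5: ::::::::
::::::::
::::ZZ::
:::::Z::
::::v:::
::::::::
t=6: ::::::::
::::::::
::::ZZ::
:::::Z::
:::<Z:::
::::::::
t=7: ::::::::
::::::::
::::ZZ::
:::^:Z::
:::ZZ:::
::::::::
t=8: ::::::::
::::::::
::::ZZ::
:::Z>Z::
:::ZZ:::
::::::::
t=9: ::::::::
::::::::
::::ZZ::
:::ZZZ::
:::Zv:::
::::::::
t=10: ::::::::
::::::::
::::ZZ::
:::ZZZ::
:::Z:>::
::::::::
t=11: ::::::::
::::::::
::::ZZ::
:::ZZZ::
:::Z:Z::
:::::v::
t=12: ::::::::
::::::::
::::ZZ::
:::ZZZ::
:::Z:Z::
::::<Z::
t=13: ::::::::
::::::::
::::ZZ::
:::ZZZ::
:::Z^Z::
::::ZZ::
t=14: ::::::::
::::::::
::::ZZ::
:::ZZZ::
:::ZZ>::
::::ZZ::
t=15: ::::::::
::::::::
::::ZZ::
:::ZZ^::
:::ZZ:::
::::ZZ::
t=16: ::::::::
::::::::
::::ZZ::
:::Z<:::
:::ZZ:::
::::ZZ::
t=17: ::::::::
::::::::
::::ZZ::
:::Z::::
:::Zv:::
::::ZZ::
t=18: ::::::::
::::::::
::::ZZ::
:::Z::::
:::Z:>::
::::ZZ::
t=19: ::::::::
::::::::
::::ZZ::
:::Z::::
:::Z:Z::
::::Zv::
t=20: ::::::::
::::::::
::::ZZ::
:::Z::::
:::Z:Z::
::::Z:>:
t=21: ::::::v:
::::::::
::::ZZ::
:::Z::::
:::Z:Z::
::::Z:Z:

south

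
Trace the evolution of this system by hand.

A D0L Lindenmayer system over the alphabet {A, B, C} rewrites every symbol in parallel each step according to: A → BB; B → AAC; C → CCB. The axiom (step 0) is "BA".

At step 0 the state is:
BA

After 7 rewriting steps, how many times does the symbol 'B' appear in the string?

648

k=0  BA
k=1  AACBB
k=2  BBBBCCBAACAAC
k=3  AACAACAACAACCCBCCBAACBBBBCCBBBBBCCB
k=4  BBBBCCBBBBBCCBBBBBCCBBBBBCCBCCBCCBAACCCBCCBAACBBBBCCBAACAACAACAACCCBCCBAACAACAACAACAACCCBCCBAAC
k=5  AACAACAACAACCCBCCBAACAACAACAACAACCCBCCBAACAACAACAACAACCCBC…BBCCBBBBBCCBBBBBCCBBBBBCCBBBBBCCBCCBCCBAACCCBCCBAACBBBBCCB  (len 261)
k=6  BBBBCCBBBBBCCBBBBBCCBBBBBCCBCCBCCBAACCCBCCBAACBBBBCCBBBBBC…CBAACBBBBCCBCCBCCBAACCCBCCBAACBBBBCCBAACAACAACAACCCBCCBAAC  (len 717)
k=7  AACAACAACAACCCBCCBAACAACAACAACAACCCBCCBAACAACAACAACAACCCBC…CBAACBBBBCCBBBBBCCBBBBBCCBBBBBCCBCCBCCBAACCCBCCBAACBBBBCCB  (len 1979)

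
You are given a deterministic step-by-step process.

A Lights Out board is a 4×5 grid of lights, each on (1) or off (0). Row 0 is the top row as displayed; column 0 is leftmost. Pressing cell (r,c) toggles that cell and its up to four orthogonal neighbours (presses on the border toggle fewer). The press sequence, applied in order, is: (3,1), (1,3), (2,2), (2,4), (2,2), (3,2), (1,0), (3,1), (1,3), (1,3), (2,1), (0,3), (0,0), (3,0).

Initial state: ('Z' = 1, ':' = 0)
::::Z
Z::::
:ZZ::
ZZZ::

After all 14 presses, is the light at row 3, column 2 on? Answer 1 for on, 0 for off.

0

t=0: ::::Z
Z::::
:ZZ::
ZZZ::
t=1: ::::Z
Z::::
::Z::
:::::
t=2: :::ZZ
Z:ZZZ
::ZZ:
:::::
t=3: :::ZZ
Z::ZZ
:Z:::
::Z::
t=4: :::ZZ
Z::Z:
:Z:ZZ
::Z:Z
t=5: :::ZZ
Z:ZZ:
::Z:Z
::::Z
t=6: :::ZZ
Z:ZZ:
::::Z
:ZZZZ
t=7: Z::ZZ
:ZZZ:
Z:::Z
:ZZZZ
t=8: Z::ZZ
:ZZZ:
ZZ::Z
Z::ZZ
t=9: Z:::Z
:Z::Z
ZZ:ZZ
Z::ZZ
t=10: Z::ZZ
:ZZZ:
ZZ::Z
Z::ZZ
t=11: Z::ZZ
::ZZ:
::Z:Z
ZZ:ZZ
t=12: Z:Z::
::Z::
::Z:Z
ZZ:ZZ
t=13: :ZZ::
Z:Z::
::Z:Z
ZZ:ZZ
t=14: :ZZ::
Z:Z::
Z:Z:Z
:::ZZ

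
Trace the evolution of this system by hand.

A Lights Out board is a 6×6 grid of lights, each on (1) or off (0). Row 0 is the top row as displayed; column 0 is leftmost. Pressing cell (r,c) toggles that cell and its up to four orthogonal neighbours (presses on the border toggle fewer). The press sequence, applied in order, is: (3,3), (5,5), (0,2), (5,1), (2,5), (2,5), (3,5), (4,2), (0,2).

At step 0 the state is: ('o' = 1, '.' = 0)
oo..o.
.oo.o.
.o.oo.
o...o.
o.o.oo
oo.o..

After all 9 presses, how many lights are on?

19

gen 0: oo..o.
.oo.o.
.o.oo.
o...o.
o.o.oo
oo.o..
gen 1: oo..o.
.oo.o.
.o..o.
o.oo..
o.oooo
oo.o..
gen 2: oo..o.
.oo.o.
.o..o.
o.oo..
o.ooo.
oo.ooo
gen 3: o.ooo.
.o..o.
.o..o.
o.oo..
o.ooo.
oo.ooo
gen 4: o.ooo.
.o..o.
.o..o.
o.oo..
ooooo.
..oooo
gen 5: o.ooo.
.o..oo
.o...o
o.oo.o
ooooo.
..oooo
gen 6: o.ooo.
.o..o.
.o..o.
o.oo..
ooooo.
..oooo
gen 7: o.ooo.
.o..o.
.o..oo
o.oooo
oooooo
..oooo
gen 8: o.ooo.
.o..o.
.o..oo
o..ooo
o...oo
...ooo
gen 9: oo..o.
.oo.o.
.o..oo
o..ooo
o...oo
...ooo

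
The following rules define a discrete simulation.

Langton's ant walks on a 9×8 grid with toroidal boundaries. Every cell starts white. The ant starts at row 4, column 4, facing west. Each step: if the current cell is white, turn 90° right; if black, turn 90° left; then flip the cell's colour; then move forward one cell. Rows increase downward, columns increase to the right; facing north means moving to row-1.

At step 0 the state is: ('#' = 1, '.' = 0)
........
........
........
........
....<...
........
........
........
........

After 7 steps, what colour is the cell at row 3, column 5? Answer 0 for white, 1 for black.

step 0: ........
........
........
........
....<...
........
........
........
........
step 1: ........
........
........
....^...
....#...
........
........
........
........
step 2: ........
........
........
....#>..
....#...
........
........
........
........
step 3: ........
........
........
....##..
....#v..
........
........
........
........
step 4: ........
........
........
....##..
....<#..
........
........
........
........
step 5: ........
........
........
....##..
.....#..
....v...
........
........
........
step 6: ........
........
........
....##..
.....#..
...<#...
........
........
........
step 7: ........
........
........
....##..
...^.#..
...##...
........
........
........

1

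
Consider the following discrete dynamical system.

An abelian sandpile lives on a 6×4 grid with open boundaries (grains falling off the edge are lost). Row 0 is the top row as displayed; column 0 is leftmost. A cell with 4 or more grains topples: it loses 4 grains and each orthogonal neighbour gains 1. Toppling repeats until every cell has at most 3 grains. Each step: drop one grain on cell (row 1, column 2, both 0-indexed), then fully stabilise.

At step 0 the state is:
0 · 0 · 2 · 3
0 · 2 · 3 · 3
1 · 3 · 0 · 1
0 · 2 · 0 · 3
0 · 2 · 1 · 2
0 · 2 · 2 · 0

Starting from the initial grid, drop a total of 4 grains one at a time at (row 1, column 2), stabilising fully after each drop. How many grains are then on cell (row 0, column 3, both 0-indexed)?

gen 0: 0 · 0 · 2 · 3
0 · 2 · 3 · 3
1 · 3 · 0 · 1
0 · 2 · 0 · 3
0 · 2 · 1 · 2
0 · 2 · 2 · 0
gen 1: 0 · 1 · 0 · 1
0 · 3 · 2 · 1
1 · 3 · 1 · 2
0 · 2 · 0 · 3
0 · 2 · 1 · 2
0 · 2 · 2 · 0
gen 2: 0 · 1 · 0 · 1
0 · 3 · 3 · 1
1 · 3 · 1 · 2
0 · 2 · 0 · 3
0 · 2 · 1 · 2
0 · 2 · 2 · 0
gen 3: 0 · 2 · 1 · 1
1 · 1 · 1 · 2
2 · 0 · 3 · 2
0 · 3 · 0 · 3
0 · 2 · 1 · 2
0 · 2 · 2 · 0
gen 4: 0 · 2 · 1 · 1
1 · 1 · 2 · 2
2 · 0 · 3 · 2
0 · 3 · 0 · 3
0 · 2 · 1 · 2
0 · 2 · 2 · 0

1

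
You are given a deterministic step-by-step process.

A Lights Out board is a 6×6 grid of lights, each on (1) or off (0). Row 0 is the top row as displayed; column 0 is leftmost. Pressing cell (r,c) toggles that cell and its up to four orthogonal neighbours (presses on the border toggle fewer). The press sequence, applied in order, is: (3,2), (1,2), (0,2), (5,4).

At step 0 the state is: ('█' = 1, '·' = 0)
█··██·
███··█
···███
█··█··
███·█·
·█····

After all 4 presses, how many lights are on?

t=0: █··██·
███··█
···███
█··█··
███·█·
·█····
t=1: █··██·
███··█
··████
███···
██··█·
·█····
t=2: █·███·
█··█·█
···███
███···
██··█·
·█····
t=3: ██··█·
█·██·█
···███
███···
██··█·
·█····
t=4: ██··█·
█·██·█
···███
███···
██····
·█·███

19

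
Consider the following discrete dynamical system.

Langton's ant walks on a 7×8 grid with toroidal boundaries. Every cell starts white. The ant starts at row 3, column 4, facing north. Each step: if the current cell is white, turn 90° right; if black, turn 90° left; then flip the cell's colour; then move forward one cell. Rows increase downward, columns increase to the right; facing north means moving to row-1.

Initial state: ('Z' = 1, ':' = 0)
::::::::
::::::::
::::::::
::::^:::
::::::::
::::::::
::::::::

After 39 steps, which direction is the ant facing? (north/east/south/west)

t=0: ::::::::
::::::::
::::::::
::::^:::
::::::::
::::::::
::::::::
t=1: ::::::::
::::::::
::::::::
::::Z>::
::::::::
::::::::
::::::::
t=2: ::::::::
::::::::
::::::::
::::ZZ::
:::::v::
::::::::
::::::::
t=3: ::::::::
::::::::
::::::::
::::ZZ::
::::<Z::
::::::::
::::::::
t=4: ::::::::
::::::::
::::::::
::::^Z::
::::ZZ::
::::::::
::::::::
t=5: ::::::::
::::::::
::::::::
:::<:Z::
::::ZZ::
::::::::
::::::::
t=6: ::::::::
::::::::
:::^::::
:::Z:Z::
::::ZZ::
::::::::
::::::::
t=7: ::::::::
::::::::
:::Z>:::
:::Z:Z::
::::ZZ::
::::::::
::::::::
t=8: ::::::::
::::::::
:::ZZ:::
:::ZvZ::
::::ZZ::
::::::::
::::::::
t=9: ::::::::
::::::::
:::ZZ:::
:::<ZZ::
::::ZZ::
::::::::
::::::::
t=10: ::::::::
::::::::
:::ZZ:::
::::ZZ::
:::vZZ::
::::::::
::::::::
t=11: ::::::::
::::::::
:::ZZ:::
::::ZZ::
::<ZZZ::
::::::::
::::::::
t=12: ::::::::
::::::::
:::ZZ:::
::^:ZZ::
::ZZZZ::
::::::::
::::::::
t=13: ::::::::
::::::::
:::ZZ:::
::Z>ZZ::
::ZZZZ::
::::::::
::::::::
t=14: ::::::::
::::::::
:::ZZ:::
::ZZZZ::
::ZvZZ::
::::::::
::::::::
t=15: ::::::::
::::::::
:::ZZ:::
::ZZZZ::
::Z:>Z::
::::::::
::::::::
t=16: ::::::::
::::::::
:::ZZ:::
::ZZ^Z::
::Z::Z::
::::::::
::::::::
t=17: ::::::::
::::::::
:::ZZ:::
::Z<:Z::
::Z::Z::
::::::::
::::::::
t=18: ::::::::
::::::::
:::ZZ:::
::Z::Z::
::Zv:Z::
::::::::
::::::::
t=19: ::::::::
::::::::
:::ZZ:::
::Z::Z::
::<Z:Z::
::::::::
::::::::
t=20: ::::::::
::::::::
:::ZZ:::
::Z::Z::
:::Z:Z::
::v:::::
::::::::
t=21: ::::::::
::::::::
:::ZZ:::
::Z::Z::
:::Z:Z::
:<Z:::::
::::::::
t=22: ::::::::
::::::::
:::ZZ:::
::Z::Z::
:^:Z:Z::
:ZZ:::::
::::::::
t=23: ::::::::
::::::::
:::ZZ:::
::Z::Z::
:Z>Z:Z::
:ZZ:::::
::::::::
t=24: ::::::::
::::::::
:::ZZ:::
::Z::Z::
:ZZZ:Z::
:Zv:::::
::::::::
t=25: ::::::::
::::::::
:::ZZ:::
::Z::Z::
:ZZZ:Z::
:Z:>::::
::::::::
t=26: ::::::::
::::::::
:::ZZ:::
::Z::Z::
:ZZZ:Z::
:Z:Z::::
:::v::::
t=27: ::::::::
::::::::
:::ZZ:::
::Z::Z::
:ZZZ:Z::
:Z:Z::::
::<Z::::
t=28: ::::::::
::::::::
:::ZZ:::
::Z::Z::
:ZZZ:Z::
:Z^Z::::
::ZZ::::
t=29: ::::::::
::::::::
:::ZZ:::
::Z::Z::
:ZZZ:Z::
:ZZ>::::
::ZZ::::
t=30: ::::::::
::::::::
:::ZZ:::
::Z::Z::
:ZZ^:Z::
:ZZ:::::
::ZZ::::
t=31: ::::::::
::::::::
:::ZZ:::
::Z::Z::
:Z<::Z::
:ZZ:::::
::ZZ::::
t=32: ::::::::
::::::::
:::ZZ:::
::Z::Z::
:Z:::Z::
:Zv:::::
::ZZ::::
t=33: ::::::::
::::::::
:::ZZ:::
::Z::Z::
:Z:::Z::
:Z:>::::
::ZZ::::
t=34: ::::::::
::::::::
:::ZZ:::
::Z::Z::
:Z:::Z::
:Z:Z::::
::Zv::::
t=35: ::::::::
::::::::
:::ZZ:::
::Z::Z::
:Z:::Z::
:Z:Z::::
::Z:>:::
t=36: ::::v:::
::::::::
:::ZZ:::
::Z::Z::
:Z:::Z::
:Z:Z::::
::Z:Z:::
t=37: :::<Z:::
::::::::
:::ZZ:::
::Z::Z::
:Z:::Z::
:Z:Z::::
::Z:Z:::
t=38: :::ZZ:::
::::::::
:::ZZ:::
::Z::Z::
:Z:::Z::
:Z:Z::::
::Z^Z:::
t=39: :::ZZ:::
::::::::
:::ZZ:::
::Z::Z::
:Z:::Z::
:Z:Z::::
::ZZ>:::

east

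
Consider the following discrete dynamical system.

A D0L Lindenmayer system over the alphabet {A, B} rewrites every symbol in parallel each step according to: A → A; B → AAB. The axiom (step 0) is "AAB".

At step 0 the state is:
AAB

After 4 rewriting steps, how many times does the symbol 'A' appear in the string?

10

gen 0: AAB
gen 1: AAAAB
gen 2: AAAAAAB
gen 3: AAAAAAAAB
gen 4: AAAAAAAAAAB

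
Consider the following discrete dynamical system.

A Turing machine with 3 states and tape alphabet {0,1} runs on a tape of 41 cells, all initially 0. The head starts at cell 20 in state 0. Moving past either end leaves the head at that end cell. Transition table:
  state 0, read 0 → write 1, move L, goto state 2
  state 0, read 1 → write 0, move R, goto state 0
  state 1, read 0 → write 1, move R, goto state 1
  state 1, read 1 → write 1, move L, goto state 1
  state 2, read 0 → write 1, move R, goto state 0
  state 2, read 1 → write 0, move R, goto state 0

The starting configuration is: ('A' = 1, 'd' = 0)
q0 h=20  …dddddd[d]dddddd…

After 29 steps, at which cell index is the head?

0) q0 h=20  …dddddd[d]dddddd…
1) q2 h=19  …dddddd[d]Addddd…
2) q0 h=20  …dddddA[A]dddddd…
3) q0 h=21  …ddddAd[d]dddddd…
4) q2 h=20  …dddddA[d]Addddd…
5) q0 h=21  …ddddAA[A]dddddd…
6) q0 h=22  …dddAAd[d]dddddd…
7) q2 h=21  …ddddAA[d]Addddd…
8) q0 h=22  …dddAAA[A]dddddd…
9) q0 h=23  …ddAAAd[d]dddddd…
10) q2 h=22  …dddAAA[d]Addddd…
11) q0 h=23  …ddAAAA[A]dddddd…
12) q0 h=24  …dAAAAd[d]dddddd…
13) q2 h=23  …ddAAAA[d]Addddd…
14) q0 h=24  …dAAAAA[A]dddddd…
15) q0 h=25  …AAAAAd[d]dddddd…
16) q2 h=24  …dAAAAA[d]Addddd…
17) q0 h=25  …AAAAAA[A]dddddd…
18) q0 h=26  …AAAAAd[d]dddddd…
19) q2 h=25  …AAAAAA[d]Addddd…
20) q0 h=26  …AAAAAA[A]dddddd…
21) q0 h=27  …AAAAAd[d]dddddd…
22) q2 h=26  …AAAAAA[d]Addddd…
23) q0 h=27  …AAAAAA[A]dddddd…
24) q0 h=28  …AAAAAd[d]dddddd…
25) q2 h=27  …AAAAAA[d]Addddd…
26) q0 h=28  …AAAAAA[A]dddddd…
27) q0 h=29  …AAAAAd[d]dddddd…
28) q2 h=28  …AAAAAA[d]Addddd…
29) q0 h=29  …AAAAAA[A]dddddd…

29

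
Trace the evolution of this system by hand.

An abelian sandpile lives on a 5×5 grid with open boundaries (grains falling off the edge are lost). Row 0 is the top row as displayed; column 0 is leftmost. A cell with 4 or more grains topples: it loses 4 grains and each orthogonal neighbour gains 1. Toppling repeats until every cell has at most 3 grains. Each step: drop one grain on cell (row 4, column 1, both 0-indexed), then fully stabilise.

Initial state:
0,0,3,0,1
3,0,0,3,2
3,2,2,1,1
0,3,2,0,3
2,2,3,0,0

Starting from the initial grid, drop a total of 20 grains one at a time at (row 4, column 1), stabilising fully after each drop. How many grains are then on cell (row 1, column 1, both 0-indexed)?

2

[0] 0,0,3,0,1
3,0,0,3,2
3,2,2,1,1
0,3,2,0,3
2,2,3,0,0
[1] 0,0,3,0,1
3,0,0,3,2
3,2,2,1,1
0,3,2,0,3
2,3,3,0,0
[2] 0,0,3,0,1
3,0,0,3,2
3,3,3,1,1
1,1,0,1,3
3,2,1,1,0
[3] 0,0,3,0,1
3,0,0,3,2
3,3,3,1,1
1,1,0,1,3
3,3,1,1,0
[4] 0,0,3,0,1
3,0,0,3,2
3,3,3,1,1
2,2,0,1,3
0,1,2,1,0
[5] 0,0,3,0,1
3,0,0,3,2
3,3,3,1,1
2,2,0,1,3
0,2,2,1,0
[6] 0,0,3,0,1
3,0,0,3,2
3,3,3,1,1
2,2,0,1,3
0,3,2,1,0
[7] 0,0,3,0,1
3,0,0,3,2
3,3,3,1,1
2,3,0,1,3
1,0,3,1,0
[8] 0,0,3,0,1
3,0,0,3,2
3,3,3,1,1
2,3,0,1,3
1,1,3,1,0
[9] 0,0,3,0,1
3,0,0,3,2
3,3,3,1,1
2,3,0,1,3
1,2,3,1,0
[10] 0,0,3,0,1
3,0,0,3,2
3,3,3,1,1
2,3,0,1,3
1,3,3,1,0
[11] 1,0,3,0,1
0,2,1,3,2
2,2,0,2,1
0,2,3,1,3
3,2,0,2,0
[12] 1,0,3,0,1
0,2,1,3,2
2,2,0,2,1
0,2,3,1,3
3,3,0,2,0
[13] 1,0,3,0,1
0,2,1,3,2
2,2,0,2,1
1,3,3,1,3
0,1,1,2,0
[14] 1,0,3,0,1
0,2,1,3,2
2,2,0,2,1
1,3,3,1,3
0,2,1,2,0
[15] 1,0,3,0,1
0,2,1,3,2
2,2,0,2,1
1,3,3,1,3
0,3,1,2,0
[16] 1,0,3,0,1
0,2,1,3,2
2,3,1,2,1
2,1,0,2,3
1,1,3,2,0
[17] 1,0,3,0,1
0,2,1,3,2
2,3,1,2,1
2,1,0,2,3
1,2,3,2,0
[18] 1,0,3,0,1
0,2,1,3,2
2,3,1,2,1
2,1,0,2,3
1,3,3,2,0
[19] 1,0,3,0,1
0,2,1,3,2
2,3,1,2,1
2,2,1,2,3
2,1,0,3,0
[20] 1,0,3,0,1
0,2,1,3,2
2,3,1,2,1
2,2,1,2,3
2,2,0,3,0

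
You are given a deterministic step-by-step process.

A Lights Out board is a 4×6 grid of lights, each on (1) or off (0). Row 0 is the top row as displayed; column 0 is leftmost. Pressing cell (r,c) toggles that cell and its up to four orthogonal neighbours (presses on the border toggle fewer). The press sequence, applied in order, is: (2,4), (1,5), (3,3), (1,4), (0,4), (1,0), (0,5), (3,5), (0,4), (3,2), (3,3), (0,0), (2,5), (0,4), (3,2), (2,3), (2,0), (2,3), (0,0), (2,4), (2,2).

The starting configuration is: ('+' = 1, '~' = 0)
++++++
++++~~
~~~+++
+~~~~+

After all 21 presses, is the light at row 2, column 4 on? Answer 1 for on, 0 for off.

1

t=0: ++++++
++++~~
~~~+++
+~~~~+
t=1: ++++++
+++++~
~~~~~~
+~~~++
t=2: +++++~
++++~+
~~~~~+
+~~~++
t=3: +++++~
++++~+
~~~+~+
+~++~+
t=4: ++++~~
+++~+~
~~~+++
+~++~+
t=5: +++~++
+++~~~
~~~+++
+~++~+
t=6: ~++~++
~~+~~~
+~~+++
+~++~+
t=7: ~++~~~
~~+~~+
+~~+++
+~++~+
t=8: ~++~~~
~~+~~+
+~~++~
+~+++~
t=9: ~+++++
~~+~++
+~~++~
+~+++~
t=10: ~+++++
~~+~++
+~+++~
++~~+~
t=11: ~+++++
~~+~++
+~+~+~
++++~~
t=12: +~++++
+~+~++
+~+~+~
++++~~
t=13: +~++++
+~+~+~
+~+~~+
++++~+
t=14: +~+~~~
+~+~~~
+~+~~+
++++~+
t=15: +~+~~~
+~+~~~
+~~~~+
+~~~~+
t=16: +~+~~~
+~++~~
+~++++
+~~+~+
t=17: +~+~~~
~~++~~
~+++++
~~~+~+
t=18: +~+~~~
~~+~~~
~+~~~+
~~~~~+
t=19: ~++~~~
+~+~~~
~+~~~+
~~~~~+
t=20: ~++~~~
+~+~+~
~+~++~
~~~~++
t=21: ~++~~~
+~~~+~
~~+~+~
~~+~++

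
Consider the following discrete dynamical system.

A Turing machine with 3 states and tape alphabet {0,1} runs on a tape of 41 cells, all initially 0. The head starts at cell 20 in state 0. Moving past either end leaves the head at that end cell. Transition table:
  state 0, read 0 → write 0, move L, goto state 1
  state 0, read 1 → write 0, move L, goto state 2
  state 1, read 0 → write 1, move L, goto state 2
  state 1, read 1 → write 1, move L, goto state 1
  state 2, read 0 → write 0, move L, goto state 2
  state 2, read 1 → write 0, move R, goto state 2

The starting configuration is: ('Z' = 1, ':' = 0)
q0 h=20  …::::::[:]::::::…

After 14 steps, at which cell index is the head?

6

0) q0 h=20  …::::::[:]::::::…
1) q1 h=19  …::::::[:]::::::…
2) q2 h=18  …::::::[:]Z:::::…
3) q2 h=17  …::::::[:]:Z::::…
4) q2 h=16  …::::::[:]::Z:::…
5) q2 h=15  …::::::[:]:::Z::…
6) q2 h=14  …::::::[:]::::Z:…
7) q2 h=13  …::::::[:]:::::Z…
8) q2 h=12  …::::::[:]::::::…
9) q2 h=11  …::::::[:]::::::…
10) q2 h=10  …::::::[:]::::::…
11) q2 h= 9  …::::::[:]::::::…
12) q2 h= 8  …::::::[:]::::::…
13) q2 h= 7  …::::::[:]::::::…
14) q2 h= 6  |::::::[:]::::::…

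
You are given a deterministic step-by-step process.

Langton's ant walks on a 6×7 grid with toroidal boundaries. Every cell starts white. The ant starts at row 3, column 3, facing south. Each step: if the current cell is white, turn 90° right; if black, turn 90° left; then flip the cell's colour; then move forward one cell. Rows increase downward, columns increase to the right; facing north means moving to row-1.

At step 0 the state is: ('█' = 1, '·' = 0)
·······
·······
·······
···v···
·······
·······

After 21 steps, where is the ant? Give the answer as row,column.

1,6

k=0  ·······
·······
·······
···v···
·······
·······
k=1  ·······
·······
·······
··<█···
·······
·······
k=2  ·······
·······
··^····
··██···
·······
·······
k=3  ·······
·······
··█>···
··██···
·······
·······
k=4  ·······
·······
··██···
··█v···
·······
·······
k=5  ·······
·······
··██···
··█·>··
·······
·······
k=6  ·······
·······
··██···
··█·█··
····v··
·······
k=7  ·······
·······
··██···
··█·█··
···<█··
·······
k=8  ·······
·······
··██···
··█^█··
···██··
·······
k=9  ·······
·······
··██···
··██>··
···██··
·······
k=10  ·······
·······
··██^··
··██···
···██··
·······
k=11  ·······
·······
··███>·
··██···
···██··
·······
k=12  ·······
·······
··████·
··██·v·
···██··
·······
k=13  ·······
·······
··████·
··██<█·
···██··
·······
k=14  ·······
·······
··██^█·
··████·
···██··
·······
k=15  ·······
·······
··█<·█·
··████·
···██··
·······
k=16  ·······
·······
··█··█·
··█v██·
···██··
·······
k=17  ·······
·······
··█··█·
··█·>█·
···██··
·······
k=18  ·······
·······
··█·^█·
··█··█·
···██··
·······
k=19  ·······
·······
··█·█>·
··█··█·
···██··
·······
k=20  ·······
·····^·
··█·█··
··█··█·
···██··
·······
k=21  ·······
·····█>
··█·█··
··█··█·
···██··
·······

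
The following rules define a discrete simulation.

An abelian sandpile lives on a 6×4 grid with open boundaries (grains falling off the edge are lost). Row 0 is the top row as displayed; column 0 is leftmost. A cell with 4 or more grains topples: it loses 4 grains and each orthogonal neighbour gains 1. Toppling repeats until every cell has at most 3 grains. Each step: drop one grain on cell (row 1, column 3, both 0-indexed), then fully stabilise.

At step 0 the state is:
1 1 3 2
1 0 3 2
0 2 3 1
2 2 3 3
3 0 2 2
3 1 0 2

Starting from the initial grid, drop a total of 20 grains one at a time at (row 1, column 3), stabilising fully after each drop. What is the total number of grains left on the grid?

gen 0: 1 1 3 2
1 0 3 2
0 2 3 1
2 2 3 3
3 0 2 2
3 1 0 2
gen 1: 1 1 3 2
1 0 3 3
0 2 3 1
2 2 3 3
3 0 2 2
3 1 0 2
gen 2: 1 2 1 0
1 1 2 3
0 3 2 0
2 3 1 1
3 0 3 3
3 1 0 2
gen 3: 1 2 1 1
1 1 3 0
0 3 2 1
2 3 1 1
3 0 3 3
3 1 0 2
gen 4: 1 2 1 1
1 1 3 1
0 3 2 1
2 3 1 1
3 0 3 3
3 1 0 2
gen 5: 1 2 1 1
1 1 3 2
0 3 2 1
2 3 1 1
3 0 3 3
3 1 0 2
gen 6: 1 2 1 1
1 1 3 3
0 3 2 1
2 3 1 1
3 0 3 3
3 1 0 2
gen 7: 1 2 2 2
1 2 0 1
0 3 3 2
2 3 1 1
3 0 3 3
3 1 0 2
gen 8: 1 2 2 2
1 2 0 2
0 3 3 2
2 3 1 1
3 0 3 3
3 1 0 2
gen 9: 1 2 2 2
1 2 0 3
0 3 3 2
2 3 1 1
3 0 3 3
3 1 0 2
gen 10: 1 2 2 3
1 2 1 0
0 3 3 3
2 3 1 1
3 0 3 3
3 1 0 2
gen 11: 1 2 2 3
1 2 1 1
0 3 3 3
2 3 1 1
3 0 3 3
3 1 0 2
gen 12: 1 2 2 3
1 2 1 2
0 3 3 3
2 3 1 1
3 0 3 3
3 1 0 2
gen 13: 1 2 2 3
1 2 1 3
0 3 3 3
2 3 1 1
3 0 3 3
3 1 0 2
gen 14: 1 2 3 0
1 3 3 2
1 1 1 1
3 0 3 2
3 1 3 3
3 1 0 2
gen 15: 1 2 3 0
1 3 3 3
1 1 1 1
3 0 3 2
3 1 3 3
3 1 0 2
gen 16: 2 0 1 2
2 1 2 1
1 2 2 2
3 0 3 2
3 1 3 3
3 1 0 2
gen 17: 2 0 1 2
2 1 2 2
1 2 2 2
3 0 3 2
3 1 3 3
3 1 0 2
gen 18: 2 0 1 2
2 1 2 3
1 2 2 2
3 0 3 2
3 1 3 3
3 1 0 2
gen 19: 2 0 1 3
2 1 3 0
1 2 2 3
3 0 3 2
3 1 3 3
3 1 0 2
gen 20: 2 0 1 3
2 1 3 1
1 2 2 3
3 0 3 2
3 1 3 3
3 1 0 2

45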